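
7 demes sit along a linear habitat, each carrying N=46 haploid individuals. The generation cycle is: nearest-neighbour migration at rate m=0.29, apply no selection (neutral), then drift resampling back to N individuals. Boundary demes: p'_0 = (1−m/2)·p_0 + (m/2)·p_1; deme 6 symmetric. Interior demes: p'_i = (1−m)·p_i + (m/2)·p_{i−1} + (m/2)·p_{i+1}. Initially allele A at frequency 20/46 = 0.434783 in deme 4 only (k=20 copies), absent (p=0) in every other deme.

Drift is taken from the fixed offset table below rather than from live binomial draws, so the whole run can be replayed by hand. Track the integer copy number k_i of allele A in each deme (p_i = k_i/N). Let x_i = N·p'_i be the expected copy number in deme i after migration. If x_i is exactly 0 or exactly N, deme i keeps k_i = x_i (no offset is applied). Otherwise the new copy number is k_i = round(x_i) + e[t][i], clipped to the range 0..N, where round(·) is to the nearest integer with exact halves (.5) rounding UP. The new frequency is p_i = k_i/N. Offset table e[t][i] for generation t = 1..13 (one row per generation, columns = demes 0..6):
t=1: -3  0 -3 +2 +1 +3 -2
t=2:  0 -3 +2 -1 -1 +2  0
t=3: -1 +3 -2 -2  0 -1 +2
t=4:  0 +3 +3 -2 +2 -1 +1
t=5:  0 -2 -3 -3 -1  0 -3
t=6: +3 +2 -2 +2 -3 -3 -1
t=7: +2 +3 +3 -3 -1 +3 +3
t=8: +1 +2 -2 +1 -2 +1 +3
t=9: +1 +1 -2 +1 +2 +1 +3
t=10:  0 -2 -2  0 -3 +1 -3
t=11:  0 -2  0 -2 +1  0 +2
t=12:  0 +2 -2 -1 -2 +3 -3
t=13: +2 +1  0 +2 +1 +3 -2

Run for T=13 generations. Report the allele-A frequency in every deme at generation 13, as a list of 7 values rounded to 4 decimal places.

t=0: k=[0 0 0 0 20 0 0]
t=1: x=[0.0000 0.0000 0.0000 2.9000 14.2000 2.9000 0.0000] k=[0 0 0 5 15 6 0]
t=2: x=[0.0000 0.0000 0.7250 5.7250 12.2450 6.4350 0.8700] k=[0 0 3 5 11 8 1]
t=3: x=[0.0000 0.4350 2.8550 5.5800 9.6950 7.4200 2.0150] k=[0 3 1 4 10 6 4]
t=4: x=[0.4350 2.2750 1.7250 4.4350 8.5500 6.2900 4.2900] k=[0 5 5 2 11 5 5]
t=5: x=[0.7250 4.2750 4.5650 3.7400 8.8250 5.8700 5.0000] k=[1 2 2 1 8 6 2]
t=6: x=[1.1450 1.8550 1.8550 2.1600 6.6950 5.7100 2.5800] k=[4 4 0 4 4 3 2]
t=7: x=[4.0000 3.4200 1.1600 3.4200 3.8550 3.0000 2.1450] k=[6 6 4 0 3 6 5]
t=8: x=[6.0000 5.7100 3.7100 1.0150 3.0000 5.4200 5.1450] k=[7 8 2 2 1 6 8]
t=9: x=[7.1450 6.9850 2.8700 1.8550 1.8700 5.5650 7.7100] k=[8 8 1 3 4 7 11]
t=10: x=[8.0000 6.9850 2.3050 2.8550 4.2900 7.1450 10.4200] k=[8 5 0 3 1 8 7]
t=11: x=[7.5650 4.7100 1.1600 2.2750 2.3050 6.8400 7.1450] k=[8 3 1 0 3 7 9]
t=12: x=[7.2750 3.4350 1.1450 0.5800 3.1450 6.7100 8.7100] k=[7 5 0 0 1 10 6]
t=13: x=[6.7100 4.5650 0.7250 0.1450 2.1600 8.1150 6.5800] k=[9 6 1 2 3 11 5]

[0.1957, 0.1304, 0.0217, 0.0435, 0.0652, 0.2391, 0.1087]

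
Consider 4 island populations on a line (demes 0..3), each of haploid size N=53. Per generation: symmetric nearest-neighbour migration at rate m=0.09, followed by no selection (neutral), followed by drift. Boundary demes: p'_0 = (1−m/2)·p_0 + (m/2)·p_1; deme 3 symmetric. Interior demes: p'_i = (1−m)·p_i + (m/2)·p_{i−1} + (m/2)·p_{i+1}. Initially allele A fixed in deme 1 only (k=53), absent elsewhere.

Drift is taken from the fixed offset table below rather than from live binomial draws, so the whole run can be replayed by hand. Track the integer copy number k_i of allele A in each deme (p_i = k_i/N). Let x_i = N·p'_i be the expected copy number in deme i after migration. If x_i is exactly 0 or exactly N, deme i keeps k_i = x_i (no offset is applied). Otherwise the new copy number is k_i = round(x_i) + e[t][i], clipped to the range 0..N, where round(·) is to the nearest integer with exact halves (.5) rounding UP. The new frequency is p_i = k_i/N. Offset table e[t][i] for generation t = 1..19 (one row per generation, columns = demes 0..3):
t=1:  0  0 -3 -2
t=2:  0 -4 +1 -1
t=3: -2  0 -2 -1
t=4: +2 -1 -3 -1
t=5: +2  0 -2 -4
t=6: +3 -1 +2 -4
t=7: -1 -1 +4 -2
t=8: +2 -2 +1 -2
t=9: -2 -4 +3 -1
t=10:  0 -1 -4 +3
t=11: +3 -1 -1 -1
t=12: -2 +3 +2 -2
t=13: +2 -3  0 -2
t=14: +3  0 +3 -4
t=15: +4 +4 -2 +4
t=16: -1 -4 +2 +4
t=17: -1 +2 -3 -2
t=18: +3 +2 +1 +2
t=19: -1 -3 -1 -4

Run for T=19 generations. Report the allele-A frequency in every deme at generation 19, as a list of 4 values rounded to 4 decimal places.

t=0: k=[0 53 0 0]
t=1: x=[2.3850 48.2300 2.3850 0.0000] k=[2 48 0 0]
t=2: x=[4.0700 43.7700 2.1600 0.0000] k=[4 40 3 0]
t=3: x=[5.6200 36.7150 4.5300 0.1350] k=[4 37 3 0]
t=4: x=[5.4850 33.9850 4.3950 0.1350] k=[7 33 1 0]
t=5: x=[8.1700 30.3900 2.3950 0.0450] k=[10 30 0 0]
t=6: x=[10.9000 27.7500 1.3500 0.0000] k=[14 27 3 0]
t=7: x=[14.5850 25.3350 3.9450 0.1350] k=[14 24 8 0]
t=8: x=[14.4500 22.8300 8.3600 0.3600] k=[16 21 9 0]
t=9: x=[16.2250 20.2350 9.1350 0.4050] k=[14 16 12 0]
t=10: x=[14.0900 15.7300 11.6400 0.5400] k=[14 15 8 4]
t=11: x=[14.0450 14.6400 8.1350 4.1800] k=[17 14 7 3]
t=12: x=[16.8650 13.8200 7.1350 3.1800] k=[15 17 9 1]
t=13: x=[15.0900 16.5500 9.0000 1.3600] k=[17 14 9 0]
t=14: x=[16.8650 13.9100 8.8200 0.4050] k=[20 14 12 0]
t=15: x=[19.7300 14.1800 11.5500 0.5400] k=[24 18 10 5]
t=16: x=[23.7300 17.9100 10.1350 5.2250] k=[23 14 12 9]
t=17: x=[22.5950 14.3150 11.9550 9.1350] k=[22 16 9 7]
t=18: x=[21.7300 15.9550 9.2250 7.0900] k=[25 18 10 9]
t=19: x=[24.6850 17.9550 10.3150 9.0450] k=[24 15 9 5]

[0.4528, 0.2830, 0.1698, 0.0943]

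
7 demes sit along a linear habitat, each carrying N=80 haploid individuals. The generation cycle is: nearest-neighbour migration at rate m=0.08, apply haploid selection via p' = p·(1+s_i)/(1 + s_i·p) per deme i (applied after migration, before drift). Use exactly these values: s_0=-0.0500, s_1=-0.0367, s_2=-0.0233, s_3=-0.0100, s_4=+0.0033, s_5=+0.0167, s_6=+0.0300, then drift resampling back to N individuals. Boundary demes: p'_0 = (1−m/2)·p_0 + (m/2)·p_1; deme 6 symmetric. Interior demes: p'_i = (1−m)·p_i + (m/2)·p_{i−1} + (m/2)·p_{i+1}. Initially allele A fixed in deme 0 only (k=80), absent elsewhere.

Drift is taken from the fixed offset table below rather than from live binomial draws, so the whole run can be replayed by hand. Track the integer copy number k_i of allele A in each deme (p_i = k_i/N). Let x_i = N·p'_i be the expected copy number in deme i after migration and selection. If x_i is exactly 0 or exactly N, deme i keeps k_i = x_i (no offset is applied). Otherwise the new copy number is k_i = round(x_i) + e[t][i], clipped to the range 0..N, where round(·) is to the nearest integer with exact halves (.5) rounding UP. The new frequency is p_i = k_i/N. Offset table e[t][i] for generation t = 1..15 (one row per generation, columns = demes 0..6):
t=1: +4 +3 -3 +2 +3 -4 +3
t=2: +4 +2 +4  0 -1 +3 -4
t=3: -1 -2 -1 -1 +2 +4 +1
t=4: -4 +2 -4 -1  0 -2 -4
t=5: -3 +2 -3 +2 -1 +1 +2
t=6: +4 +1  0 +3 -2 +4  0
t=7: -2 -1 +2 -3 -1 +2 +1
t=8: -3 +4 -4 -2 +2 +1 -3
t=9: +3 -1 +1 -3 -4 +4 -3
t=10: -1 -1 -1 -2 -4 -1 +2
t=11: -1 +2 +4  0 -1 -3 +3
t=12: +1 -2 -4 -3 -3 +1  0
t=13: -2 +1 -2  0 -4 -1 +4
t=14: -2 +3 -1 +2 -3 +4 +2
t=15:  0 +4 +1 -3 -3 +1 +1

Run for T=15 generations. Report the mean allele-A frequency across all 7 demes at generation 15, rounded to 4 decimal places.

t=0: k=[80 0 0 0 0 0 0]
t=1: x=[76.6387 3.0871 0.0000 0.0000 0.0000 0.0000 0.0000] k=[80 6 0 0 0 0 0]
t=2: x=[76.8903 8.4337 0.2344 0.0000 0.0000 0.0000 0.0000] k=[80 10 4 0 0 0 0]
t=3: x=[77.0581 12.1692 3.9897 0.1584 0.0000 0.0000 0.0000] k=[76 10 3 0 0 0 0]
t=4: x=[73.0409 11.9743 3.0892 0.1188 0.0000 0.0000 0.0000] k=[69 14 0 0 0 0 0]
t=5: x=[66.2249 15.1749 0.5470 0.0000 0.0000 0.0000 0.0000] k=[63 17 0 0 0 0 0]
t=6: x=[60.4112 17.6405 0.6643 0.0000 0.0000 0.0000 0.0000] k=[64 19 1 0 0 0 0]
t=7: x=[61.4800 19.5229 1.6417 0.0396 0.0000 0.0000 0.0000] k=[59 19 4 0 0 0 0]
t=8: x=[56.5591 19.4444 4.3422 0.1584 0.0000 0.0000 0.0000] k=[54 23 0 0 0 0 0]
t=9: x=[51.8311 22.7071 0.8988 0.0000 0.0000 0.0000 0.0000] k=[55 22 2 0 0 0 0]
t=10: x=[52.7663 21.9200 2.6587 0.0792 0.0000 0.0000 0.0000] k=[52 21 2 0 0 0 0]
t=11: x=[49.8020 20.8976 2.6196 0.0792 0.0000 0.0000 0.0000] k=[49 23 7 0 0 0 0]
t=12: x=[46.9699 22.7858 7.2040 0.2772 0.0000 0.0000 0.0000] k=[48 21 3 0 0 0 0]
t=13: x=[45.9206 20.7797 3.5198 0.1188 0.0000 0.0000 0.0000] k=[44 22 2 0 0 0 0]
t=14: x=[42.0986 21.4873 2.6587 0.0792 0.0000 0.0000 0.0000] k=[40 24 2 2 0 0 0]
t=15: x=[38.3350 23.1402 2.8153 1.9013 0.0803 0.0000 0.0000] k=[38 27 4 0 0 0 0]

0.1232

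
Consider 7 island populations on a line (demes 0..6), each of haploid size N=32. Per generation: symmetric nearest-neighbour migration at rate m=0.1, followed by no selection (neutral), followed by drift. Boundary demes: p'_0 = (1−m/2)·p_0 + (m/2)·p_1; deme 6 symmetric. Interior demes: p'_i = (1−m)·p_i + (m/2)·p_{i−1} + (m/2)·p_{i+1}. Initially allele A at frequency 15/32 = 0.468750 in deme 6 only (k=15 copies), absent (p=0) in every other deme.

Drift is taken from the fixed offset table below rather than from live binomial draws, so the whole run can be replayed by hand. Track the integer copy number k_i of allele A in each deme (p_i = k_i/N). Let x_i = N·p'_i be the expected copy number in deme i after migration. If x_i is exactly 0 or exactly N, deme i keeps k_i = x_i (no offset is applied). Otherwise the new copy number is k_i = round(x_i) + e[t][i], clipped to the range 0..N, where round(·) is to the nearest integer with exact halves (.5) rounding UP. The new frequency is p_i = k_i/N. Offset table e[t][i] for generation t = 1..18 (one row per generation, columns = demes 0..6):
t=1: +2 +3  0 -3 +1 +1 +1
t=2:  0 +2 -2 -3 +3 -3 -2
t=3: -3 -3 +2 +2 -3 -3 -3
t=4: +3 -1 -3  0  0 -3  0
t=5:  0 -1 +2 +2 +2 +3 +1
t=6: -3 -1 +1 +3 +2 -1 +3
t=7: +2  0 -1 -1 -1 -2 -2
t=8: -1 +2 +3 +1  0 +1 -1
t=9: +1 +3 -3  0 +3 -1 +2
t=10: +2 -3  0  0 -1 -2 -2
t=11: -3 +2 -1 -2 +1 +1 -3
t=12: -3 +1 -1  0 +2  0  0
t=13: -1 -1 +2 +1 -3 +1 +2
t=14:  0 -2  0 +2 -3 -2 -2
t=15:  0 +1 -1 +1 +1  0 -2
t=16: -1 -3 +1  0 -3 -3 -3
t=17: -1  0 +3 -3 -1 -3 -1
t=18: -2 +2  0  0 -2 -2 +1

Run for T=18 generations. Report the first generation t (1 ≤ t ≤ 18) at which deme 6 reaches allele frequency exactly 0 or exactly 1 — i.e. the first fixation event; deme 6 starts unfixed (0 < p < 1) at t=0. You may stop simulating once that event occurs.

17

t=0: k=[0 0 0 0 0 0 15]
t=1: x=[0.0000 0.0000 0.0000 0.0000 0.0000 0.7500 14.2500] k=[0 0 0 0 0 2 15]
t=2: x=[0.0000 0.0000 0.0000 0.0000 0.1000 2.5500 14.3500] k=[0 0 0 0 3 0 12]
t=3: x=[0.0000 0.0000 0.0000 0.1500 2.7000 0.7500 11.4000] k=[0 0 0 2 0 0 8]
t=4: x=[0.0000 0.0000 0.1000 1.8000 0.1000 0.4000 7.6000] k=[0 0 0 2 0 0 8]
t=5: x=[0.0000 0.0000 0.1000 1.8000 0.1000 0.4000 7.6000] k=[0 0 2 4 2 3 9]
t=6: x=[0.0000 0.1000 2.0000 3.8000 2.1500 3.2500 8.7000] k=[0 0 3 7 4 2 12]
t=7: x=[0.0000 0.1500 3.0500 6.6500 4.0500 2.6000 11.5000] k=[0 0 2 6 3 1 10]
t=8: x=[0.0000 0.1000 2.1000 5.6500 3.0500 1.5500 9.5500] k=[0 2 5 7 3 3 9]
t=9: x=[0.1000 2.0500 4.9500 6.7000 3.2000 3.3000 8.7000] k=[1 5 2 7 6 2 11]
t=10: x=[1.2000 4.6500 2.4000 6.7000 5.8500 2.6500 10.5500] k=[3 2 2 7 5 1 9]
t=11: x=[2.9500 2.0500 2.2500 6.6500 4.9000 1.6000 8.6000] k=[0 4 1 5 6 3 6]
t=12: x=[0.2000 3.6500 1.3500 4.8500 5.8000 3.3000 5.8500] k=[0 5 0 5 8 3 6]
t=13: x=[0.2500 4.5000 0.5000 4.9000 7.6000 3.4000 5.8500] k=[0 4 3 6 5 4 8]
t=14: x=[0.2000 3.7500 3.2000 5.8000 5.0000 4.2500 7.8000] k=[0 2 3 8 2 2 6]
t=15: x=[0.1000 1.9500 3.2000 7.4500 2.3000 2.2000 5.8000] k=[0 3 2 8 3 2 4]
t=16: x=[0.1500 2.8000 2.3500 7.4500 3.2000 2.1500 3.9000] k=[0 0 3 7 0 0 1]
t=17: x=[0.0000 0.1500 3.0500 6.4500 0.3500 0.0500 0.9500] k=[0 0 6 3 0 0 0]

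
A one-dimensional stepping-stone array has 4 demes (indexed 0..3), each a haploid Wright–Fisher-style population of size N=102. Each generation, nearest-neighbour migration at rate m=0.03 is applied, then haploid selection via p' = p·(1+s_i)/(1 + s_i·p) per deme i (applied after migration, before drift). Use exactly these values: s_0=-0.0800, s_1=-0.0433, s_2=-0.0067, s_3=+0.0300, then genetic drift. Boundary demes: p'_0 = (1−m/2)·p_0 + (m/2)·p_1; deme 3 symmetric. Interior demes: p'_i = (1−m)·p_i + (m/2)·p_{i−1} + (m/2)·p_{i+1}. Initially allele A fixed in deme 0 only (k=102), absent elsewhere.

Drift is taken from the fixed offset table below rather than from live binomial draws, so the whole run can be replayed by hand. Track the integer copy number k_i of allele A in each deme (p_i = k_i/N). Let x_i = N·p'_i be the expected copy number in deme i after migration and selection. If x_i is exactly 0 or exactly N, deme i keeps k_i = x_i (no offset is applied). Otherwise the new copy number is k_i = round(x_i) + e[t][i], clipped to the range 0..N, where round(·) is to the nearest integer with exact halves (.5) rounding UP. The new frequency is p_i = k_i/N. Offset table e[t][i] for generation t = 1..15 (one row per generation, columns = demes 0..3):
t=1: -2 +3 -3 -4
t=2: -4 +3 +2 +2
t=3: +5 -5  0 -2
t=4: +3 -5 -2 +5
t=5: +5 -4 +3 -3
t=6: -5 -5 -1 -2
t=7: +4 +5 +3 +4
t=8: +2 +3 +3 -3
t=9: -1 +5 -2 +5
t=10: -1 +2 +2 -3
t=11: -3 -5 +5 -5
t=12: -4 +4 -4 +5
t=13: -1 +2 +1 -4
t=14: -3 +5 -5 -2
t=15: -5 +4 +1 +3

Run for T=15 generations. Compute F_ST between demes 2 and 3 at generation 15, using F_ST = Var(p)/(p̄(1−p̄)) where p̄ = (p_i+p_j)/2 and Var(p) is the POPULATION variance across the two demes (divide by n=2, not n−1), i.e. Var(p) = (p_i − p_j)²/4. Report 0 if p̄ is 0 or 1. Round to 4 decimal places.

t=0: k=[102 0 0 0]
t=1: x=[100.3391 1.4647 0.0000 0.0000] k=[98 4 0 0]
t=2: x=[96.1466 5.1300 0.0596 0.0000] k=[92 8 2 0]
t=3: x=[89.8772 8.8072 2.0465 0.0309] k=[95 4 2 0]
t=4: x=[92.9720 5.1156 1.9869 0.0309] k=[96 0 0 5]
t=5: x=[93.9640 1.3785 0.0745 5.0654] k=[99 0 3 2]
t=6: x=[97.1436 1.4647 2.9209 2.0742] k=[92 0 2 0]
t=7: x=[89.7493 1.3498 1.9272 0.0309] k=[94 6 5 4]
t=8: x=[91.9494 7.0104 4.9681 4.1306] k=[94 10 8 1]
t=9: x=[92.0136 10.7952 7.8760 1.1378] k=[91 16 6 6]
t=10: x=[88.9555 16.3579 6.1113 6.1691] k=[88 18 8 3]
t=11: x=[85.8485 18.2279 8.0252 3.1644] k=[83 13 13 0]
t=12: x=[80.5728 13.5223 12.7299 0.2008] k=[77 18 9 5]
t=13: x=[74.4716 18.0821 9.0196 5.2041] k=[73 20 10 1]
t=14: x=[70.4164 19.9257 9.9544 1.1687] k=[67 25 5 0]
t=15: x=[64.4134 24.4966 5.1918 0.0772] k=[59 28 6 3]

0.0051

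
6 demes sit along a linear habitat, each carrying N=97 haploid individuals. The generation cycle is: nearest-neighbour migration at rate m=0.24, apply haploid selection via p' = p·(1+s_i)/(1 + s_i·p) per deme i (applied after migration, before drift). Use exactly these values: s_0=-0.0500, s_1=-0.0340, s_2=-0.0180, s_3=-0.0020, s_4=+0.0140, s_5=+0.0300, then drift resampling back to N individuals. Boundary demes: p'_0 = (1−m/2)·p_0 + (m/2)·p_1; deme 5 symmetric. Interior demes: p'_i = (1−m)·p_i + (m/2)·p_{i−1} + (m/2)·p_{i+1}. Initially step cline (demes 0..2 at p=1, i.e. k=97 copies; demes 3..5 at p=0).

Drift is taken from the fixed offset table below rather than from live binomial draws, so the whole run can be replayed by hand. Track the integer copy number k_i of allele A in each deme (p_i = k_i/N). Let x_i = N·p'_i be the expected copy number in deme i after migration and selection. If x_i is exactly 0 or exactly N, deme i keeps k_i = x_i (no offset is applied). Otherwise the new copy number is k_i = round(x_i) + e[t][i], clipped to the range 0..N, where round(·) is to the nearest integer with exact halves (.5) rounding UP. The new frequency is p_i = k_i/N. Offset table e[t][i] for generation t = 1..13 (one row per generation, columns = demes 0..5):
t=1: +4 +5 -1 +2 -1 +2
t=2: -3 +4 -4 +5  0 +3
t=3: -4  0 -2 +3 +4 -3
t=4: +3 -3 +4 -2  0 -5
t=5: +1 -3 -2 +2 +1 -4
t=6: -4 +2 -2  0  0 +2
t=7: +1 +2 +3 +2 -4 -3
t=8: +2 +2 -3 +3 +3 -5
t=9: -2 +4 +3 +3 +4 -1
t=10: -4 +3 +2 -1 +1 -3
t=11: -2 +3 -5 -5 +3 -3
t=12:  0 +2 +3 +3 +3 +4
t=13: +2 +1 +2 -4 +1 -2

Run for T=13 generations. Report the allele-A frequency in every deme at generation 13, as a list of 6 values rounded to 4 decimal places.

t=0: k=[97 97 97 0 0 0]
t=1: x=[97.0000 97.0000 85.1727 11.6195 0.0000 0.0000] k=[97 97 84 14 0 0]
t=2: x=[97.0000 95.3860 76.8718 20.6874 1.7031 0.0000] k=[97 97 73 26 2 0]
t=3: x=[97.0000 94.0217 69.8866 28.7195 4.7018 0.2472] k=[97 94 68 32 9 0]
t=4: x=[96.6211 91.0497 66.4209 33.5161 10.8129 1.1120] k=[97 88 70 32 11 0]
t=5: x=[95.8638 86.6032 67.2265 33.9958 12.3491 1.3590] k=[97 84 65 36 13 0]
t=6: x=[95.3593 82.8675 63.4022 36.6743 14.3694 1.6060] k=[91 85 61 37 14 4]
t=7: x=[89.9520 82.4165 60.5878 37.0741 15.7425 5.3474] k=[91 84 64 39 12 2]
t=8: x=[89.8266 82.0067 63.0000 38.7134 14.2078 3.2927] k=[92 84 60 42 17 0]
t=9: x=[90.7465 81.6380 60.3066 41.1126 18.1644 2.0999] k=[89 86 63 44 22 1]
t=10: x=[88.2397 83.1955 63.0804 43.5919 22.3583 3.6217] k=[84 86 65 43 23 1]
t=11: x=[83.6608 82.8265 64.4886 43.1920 23.0031 3.7450] k=[82 86 59 38 26 1]
t=12: x=[81.8353 81.8429 59.3022 39.0333 24.6951 4.1149] k=[82 84 62 42 28 8]
t=13: x=[81.5866 80.6553 61.8338 42.6721 27.5534 10.6777] k=[84 82 64 39 29 9]

[0.8660, 0.8454, 0.6598, 0.4021, 0.2990, 0.0928]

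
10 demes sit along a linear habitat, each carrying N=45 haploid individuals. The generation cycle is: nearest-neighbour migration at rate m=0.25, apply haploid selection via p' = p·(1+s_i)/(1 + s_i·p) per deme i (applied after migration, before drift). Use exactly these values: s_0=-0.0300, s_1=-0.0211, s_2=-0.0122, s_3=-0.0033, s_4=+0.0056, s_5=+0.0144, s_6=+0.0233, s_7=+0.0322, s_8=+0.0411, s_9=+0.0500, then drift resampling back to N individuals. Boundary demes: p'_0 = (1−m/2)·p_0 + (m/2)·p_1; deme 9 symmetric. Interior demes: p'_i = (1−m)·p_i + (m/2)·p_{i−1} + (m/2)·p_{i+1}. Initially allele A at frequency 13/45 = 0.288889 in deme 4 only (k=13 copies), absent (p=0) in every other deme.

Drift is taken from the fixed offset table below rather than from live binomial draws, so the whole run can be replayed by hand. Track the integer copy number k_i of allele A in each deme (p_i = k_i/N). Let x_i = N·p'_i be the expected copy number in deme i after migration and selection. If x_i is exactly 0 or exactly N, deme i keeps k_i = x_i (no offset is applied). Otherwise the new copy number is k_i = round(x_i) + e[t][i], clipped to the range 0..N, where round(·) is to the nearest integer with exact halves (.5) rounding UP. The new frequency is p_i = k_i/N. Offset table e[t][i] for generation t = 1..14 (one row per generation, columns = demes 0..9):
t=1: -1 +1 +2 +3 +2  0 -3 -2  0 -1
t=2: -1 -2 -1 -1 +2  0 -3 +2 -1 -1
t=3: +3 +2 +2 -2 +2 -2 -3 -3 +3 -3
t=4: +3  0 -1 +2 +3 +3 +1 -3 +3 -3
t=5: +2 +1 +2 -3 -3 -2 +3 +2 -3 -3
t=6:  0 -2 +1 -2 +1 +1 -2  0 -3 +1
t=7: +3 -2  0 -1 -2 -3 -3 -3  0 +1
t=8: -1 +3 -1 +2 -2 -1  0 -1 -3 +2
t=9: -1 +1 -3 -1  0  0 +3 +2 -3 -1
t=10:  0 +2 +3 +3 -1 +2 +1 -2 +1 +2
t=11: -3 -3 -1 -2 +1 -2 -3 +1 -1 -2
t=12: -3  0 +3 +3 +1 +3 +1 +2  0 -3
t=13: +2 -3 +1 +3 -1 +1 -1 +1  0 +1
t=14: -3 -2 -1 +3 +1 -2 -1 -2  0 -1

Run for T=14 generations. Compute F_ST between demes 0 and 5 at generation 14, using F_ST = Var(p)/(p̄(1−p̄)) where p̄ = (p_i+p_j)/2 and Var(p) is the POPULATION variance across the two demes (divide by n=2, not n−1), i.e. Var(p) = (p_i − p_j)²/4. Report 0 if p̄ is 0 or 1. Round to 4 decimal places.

0.0345

t=0: k=[0 0 0 0 13 0 0 0 0 0]
t=1: x=[0.0000 0.0000 0.0000 1.6198 9.7927 1.6475 0.0000 0.0000 0.0000 0.0000] k=[0 0 0 5 12 2 0 0 0 0]
t=2: x=[0.0000 0.0000 0.6175 5.2347 9.9181 3.0403 0.2558 0.0000 0.0000 0.0000] k=[0 0 0 4 12 3 0 0 0 0]
t=3: x=[0.0000 0.0000 0.4940 4.4866 9.9181 3.7994 0.3837 0.0000 0.0000 0.0000] k=[0 0 2 2 12 2 0 0 0 0]
t=4: x=[0.0000 0.2448 1.7295 3.2400 9.5419 3.0403 0.2558 0.0000 0.0000 0.0000] k=[0 0 1 5 13 6 1 0 0 0]
t=5: x=[0.0000 0.1224 1.3587 5.4841 11.1718 6.3273 1.5338 0.1290 0.0000 0.0000] k=[0 1 3 2 8 4 5 2 0 0]
t=6: x=[0.1213 1.1018 2.5948 2.8661 6.7821 4.6847 4.5941 2.1901 0.2602 0.0000] k=[0 0 4 1 8 6 3 2 0 0]
t=7: x=[0.0000 0.4896 3.0895 2.2429 6.9076 5.9484 3.3201 1.9328 0.2602 0.0000] k=[0 0 3 1 5 3 0 0 0 0]
t=8: x=[0.0000 0.3672 2.3475 1.7444 4.2715 2.9137 0.3837 0.0000 0.0000 0.0000] k=[0 3 1 4 2 2 0 0 0 0]
t=9: x=[0.3638 2.3275 1.6059 3.3647 2.2620 1.7742 0.2558 0.0000 0.0000 0.0000] k=[0 3 0 2 2 2 3 0 0 0]
t=10: x=[0.3638 2.2049 0.6175 1.7444 2.0107 2.1541 2.5549 0.3870 0.0000 0.0000] k=[0 4 4 5 1 4 4 0 0 0]
t=11: x=[0.4852 3.4318 4.0792 4.3620 1.8851 3.6729 3.5751 0.5159 0.0000 0.0000] k=[0 0 3 2 3 2 1 2 0 0]
t=12: x=[0.0000 0.3672 2.4712 2.2429 2.7645 2.0275 1.2783 1.6754 0.2602 0.0000] k=[0 0 5 5 4 5 2 4 0 0]
t=13: x=[0.0000 0.6120 4.3268 4.8607 4.2715 4.5582 2.6825 3.3469 0.5203 0.0000] k=[0 0 5 8 3 6 2 4 1 0]
t=14: x=[0.0000 0.6120 4.6981 6.9805 4.0204 5.1903 2.8101 3.4753 1.2999 0.1312] k=[0 0 4 10 5 3 2 1 1 0]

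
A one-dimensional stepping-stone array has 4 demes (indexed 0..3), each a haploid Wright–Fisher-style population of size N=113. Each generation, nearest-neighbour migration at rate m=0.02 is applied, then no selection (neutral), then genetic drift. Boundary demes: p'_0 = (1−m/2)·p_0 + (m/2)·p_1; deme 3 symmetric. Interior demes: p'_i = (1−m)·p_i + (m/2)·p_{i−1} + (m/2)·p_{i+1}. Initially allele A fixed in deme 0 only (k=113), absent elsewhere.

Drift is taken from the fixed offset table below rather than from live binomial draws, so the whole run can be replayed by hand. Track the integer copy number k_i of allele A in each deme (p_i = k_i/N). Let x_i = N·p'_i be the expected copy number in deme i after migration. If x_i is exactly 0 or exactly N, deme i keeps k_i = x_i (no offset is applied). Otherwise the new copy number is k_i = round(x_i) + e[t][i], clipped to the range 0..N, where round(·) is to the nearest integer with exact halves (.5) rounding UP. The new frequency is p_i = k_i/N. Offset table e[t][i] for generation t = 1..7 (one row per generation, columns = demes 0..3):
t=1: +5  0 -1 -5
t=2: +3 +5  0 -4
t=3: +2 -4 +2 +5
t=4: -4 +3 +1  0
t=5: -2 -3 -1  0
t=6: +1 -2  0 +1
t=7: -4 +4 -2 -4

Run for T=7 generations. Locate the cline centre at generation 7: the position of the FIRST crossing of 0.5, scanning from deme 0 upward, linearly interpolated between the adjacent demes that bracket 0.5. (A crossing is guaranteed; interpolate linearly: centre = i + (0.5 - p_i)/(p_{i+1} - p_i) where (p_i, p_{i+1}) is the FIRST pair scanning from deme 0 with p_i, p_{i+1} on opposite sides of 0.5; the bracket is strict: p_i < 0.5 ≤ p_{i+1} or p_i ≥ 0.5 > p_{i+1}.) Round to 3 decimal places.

0.483

t=0: k=[113 0 0 0]
t=1: x=[111.8700 1.1300 0.0000 0.0000] k=[113 1 0 0]
t=2: x=[111.8800 2.1100 0.0100 0.0000] k=[113 7 0 0]
t=3: x=[111.9400 7.9900 0.0700 0.0000] k=[113 4 2 0]
t=4: x=[111.9100 5.0700 2.0000 0.0200] k=[108 8 3 0]
t=5: x=[107.0000 8.9500 3.0200 0.0300] k=[105 6 2 0]
t=6: x=[104.0100 6.9500 2.0200 0.0200] k=[105 5 2 1]
t=7: x=[104.0000 5.9700 2.0200 1.0100] k=[100 10 0 0]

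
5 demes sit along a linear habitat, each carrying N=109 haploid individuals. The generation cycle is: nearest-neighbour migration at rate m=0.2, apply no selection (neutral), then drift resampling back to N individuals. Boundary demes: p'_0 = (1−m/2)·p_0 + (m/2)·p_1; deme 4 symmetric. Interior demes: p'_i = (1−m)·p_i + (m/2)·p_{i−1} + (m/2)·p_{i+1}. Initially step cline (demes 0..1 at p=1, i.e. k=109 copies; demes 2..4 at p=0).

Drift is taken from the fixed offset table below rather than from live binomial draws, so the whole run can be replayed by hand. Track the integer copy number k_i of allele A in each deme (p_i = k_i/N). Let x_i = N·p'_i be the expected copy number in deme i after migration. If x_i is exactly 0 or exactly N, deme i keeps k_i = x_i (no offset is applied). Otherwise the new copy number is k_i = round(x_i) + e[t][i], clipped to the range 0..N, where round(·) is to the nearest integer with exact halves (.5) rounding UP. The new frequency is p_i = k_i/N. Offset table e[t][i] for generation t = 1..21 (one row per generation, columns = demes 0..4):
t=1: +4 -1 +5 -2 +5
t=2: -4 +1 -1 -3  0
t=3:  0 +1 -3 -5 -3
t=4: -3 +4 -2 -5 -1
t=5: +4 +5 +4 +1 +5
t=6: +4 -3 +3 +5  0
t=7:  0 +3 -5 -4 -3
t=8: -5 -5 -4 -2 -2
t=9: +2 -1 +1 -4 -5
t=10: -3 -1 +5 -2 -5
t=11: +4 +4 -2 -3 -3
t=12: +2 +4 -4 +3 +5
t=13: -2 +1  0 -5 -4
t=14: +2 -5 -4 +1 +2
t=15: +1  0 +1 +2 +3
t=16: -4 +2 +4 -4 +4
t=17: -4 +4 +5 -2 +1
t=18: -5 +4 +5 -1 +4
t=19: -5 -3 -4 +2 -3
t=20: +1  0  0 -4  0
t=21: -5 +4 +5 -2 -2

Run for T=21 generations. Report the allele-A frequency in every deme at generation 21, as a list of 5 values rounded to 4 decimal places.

t=0: k=[109 109 0 0 0]
t=1: x=[109.0000 98.1000 10.9000 0.0000 0.0000] k=[109 97 16 0 0]
t=2: x=[107.8000 90.1000 22.5000 1.6000 0.0000] k=[104 91 22 0 0]
t=3: x=[102.7000 85.4000 26.7000 2.2000 0.0000] k=[103 86 24 0 0]
t=4: x=[101.3000 81.5000 27.8000 2.4000 0.0000] k=[98 86 26 0 0]
t=5: x=[96.8000 81.2000 29.4000 2.6000 0.0000] k=[101 86 33 4 0]
t=6: x=[99.5000 82.2000 35.4000 6.5000 0.4000] k=[104 79 38 12 0]
t=7: x=[101.5000 77.4000 39.5000 13.4000 1.2000] k=[102 80 35 9 0]
t=8: x=[99.8000 77.7000 36.9000 10.7000 0.9000] k=[95 73 33 9 0]
t=9: x=[92.8000 71.2000 34.6000 10.5000 0.9000] k=[95 70 36 7 0]
t=10: x=[92.5000 69.1000 36.5000 9.2000 0.7000] k=[90 68 42 7 0]
t=11: x=[87.8000 67.6000 41.1000 9.8000 0.7000] k=[92 72 39 7 0]
t=12: x=[90.0000 70.7000 39.1000 9.5000 0.7000] k=[92 75 35 13 6]
t=13: x=[90.3000 72.7000 36.8000 14.5000 6.7000] k=[88 74 37 10 3]
t=14: x=[86.6000 71.7000 38.0000 12.0000 3.7000] k=[89 67 34 13 6]
t=15: x=[86.8000 65.9000 35.2000 14.4000 6.7000] k=[88 66 36 16 10]
t=16: x=[85.8000 65.2000 37.0000 17.4000 10.6000] k=[82 67 41 13 15]
t=17: x=[80.5000 65.9000 40.8000 16.0000 14.8000] k=[77 70 46 14 16]
t=18: x=[76.3000 68.3000 45.2000 17.4000 15.8000] k=[71 72 50 16 20]
t=19: x=[71.1000 69.7000 48.8000 19.8000 19.6000] k=[66 67 45 22 17]
t=20: x=[66.1000 64.7000 44.9000 23.8000 17.5000] k=[67 65 45 20 18]
t=21: x=[66.8000 63.2000 44.5000 22.3000 18.2000] k=[62 67 50 20 16]

[0.5688, 0.6147, 0.4587, 0.1835, 0.1468]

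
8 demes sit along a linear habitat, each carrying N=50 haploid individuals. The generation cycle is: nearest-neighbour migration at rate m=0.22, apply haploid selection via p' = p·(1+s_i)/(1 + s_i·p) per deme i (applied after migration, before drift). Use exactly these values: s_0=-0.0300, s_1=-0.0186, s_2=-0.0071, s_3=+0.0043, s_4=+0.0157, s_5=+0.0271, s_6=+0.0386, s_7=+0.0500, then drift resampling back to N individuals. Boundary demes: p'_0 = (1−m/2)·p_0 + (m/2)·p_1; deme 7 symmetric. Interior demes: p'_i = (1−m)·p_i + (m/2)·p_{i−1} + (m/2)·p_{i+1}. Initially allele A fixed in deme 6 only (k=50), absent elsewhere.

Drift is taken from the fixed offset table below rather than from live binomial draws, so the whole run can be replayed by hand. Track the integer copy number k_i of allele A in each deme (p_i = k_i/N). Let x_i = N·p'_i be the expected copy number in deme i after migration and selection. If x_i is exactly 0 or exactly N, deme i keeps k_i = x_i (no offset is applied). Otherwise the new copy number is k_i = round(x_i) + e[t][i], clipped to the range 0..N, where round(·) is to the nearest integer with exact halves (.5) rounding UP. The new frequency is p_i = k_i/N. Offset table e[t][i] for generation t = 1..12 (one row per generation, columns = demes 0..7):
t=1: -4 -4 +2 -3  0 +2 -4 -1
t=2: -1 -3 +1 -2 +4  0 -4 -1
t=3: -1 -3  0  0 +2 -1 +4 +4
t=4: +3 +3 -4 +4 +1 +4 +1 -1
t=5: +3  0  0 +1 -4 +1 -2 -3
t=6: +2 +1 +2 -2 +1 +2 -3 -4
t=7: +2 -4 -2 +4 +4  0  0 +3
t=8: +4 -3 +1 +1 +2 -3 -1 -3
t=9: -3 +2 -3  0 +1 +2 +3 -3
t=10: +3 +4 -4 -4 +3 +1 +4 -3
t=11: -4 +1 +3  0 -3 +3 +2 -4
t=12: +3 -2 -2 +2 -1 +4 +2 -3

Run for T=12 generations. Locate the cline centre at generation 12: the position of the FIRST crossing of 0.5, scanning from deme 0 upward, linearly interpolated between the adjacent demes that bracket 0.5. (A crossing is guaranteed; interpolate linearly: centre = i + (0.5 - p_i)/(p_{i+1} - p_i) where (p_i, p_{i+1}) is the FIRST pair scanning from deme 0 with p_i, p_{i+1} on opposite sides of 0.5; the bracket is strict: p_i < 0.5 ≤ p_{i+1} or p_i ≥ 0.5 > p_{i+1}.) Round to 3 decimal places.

4.923

t=0: k=[0 0 0 0 0 0 50 0]
t=1: x=[0.0000 0.0000 0.0000 0.0000 0.0000 5.6323 39.3215 5.7434] k=[0 0 0 0 0 8 35 5]
t=2: x=[0.0000 0.0000 0.0000 0.0000 0.8936 10.3071 29.1915 8.6433] k=[0 0 0 0 5 10 25 8]
t=3: x=[0.0000 0.0000 0.0000 0.5523 5.0705 11.3326 21.9452 10.2622] k=[0 0 0 1 7 10 26 14]
t=4: x=[0.0000 0.0000 0.1092 1.5565 6.7606 11.6675 23.3908 15.8433] k=[0 0 0 6 8 16 24 15]
t=5: x=[0.0000 0.0000 0.6554 5.5812 8.7721 16.2923 22.5981 16.5253] k=[0 0 1 7 5 17 21 14]
t=6: x=[0.0000 0.1080 1.5393 6.1431 6.6291 16.4134 20.2446 15.2828] k=[0 1 4 4 8 18 17 11]
t=7: x=[0.1067 1.1979 3.6458 4.4574 8.7721 17.0895 16.8707 12.1019] k=[2 0 2 8 13 17 17 15]
t=8: x=[1.7284 0.4319 2.4235 7.9186 13.0396 16.8575 17.2048 15.7414] k=[6 0 3 9 15 14 16 13]
t=9: x=[5.1964 0.9719 3.3079 9.0317 14.3891 14.6049 15.8572 13.8124] k=[2 3 0 9 15 17 19 11]
t=10: x=[2.0493 2.5148 1.3109 8.7008 14.7213 17.3013 18.3375 12.3275] k=[5 7 0 5 18 18 22 9]
t=11: x=[5.0793 5.9114 1.3109 5.9023 16.7430 18.7523 20.5871 10.8385] k=[1 7 4 6 14 22 23 7]
t=12: x=[1.6118 5.9114 4.5206 6.6848 14.1576 21.5573 21.5934 9.1181] k=[5 4 3 9 13 26 24 6]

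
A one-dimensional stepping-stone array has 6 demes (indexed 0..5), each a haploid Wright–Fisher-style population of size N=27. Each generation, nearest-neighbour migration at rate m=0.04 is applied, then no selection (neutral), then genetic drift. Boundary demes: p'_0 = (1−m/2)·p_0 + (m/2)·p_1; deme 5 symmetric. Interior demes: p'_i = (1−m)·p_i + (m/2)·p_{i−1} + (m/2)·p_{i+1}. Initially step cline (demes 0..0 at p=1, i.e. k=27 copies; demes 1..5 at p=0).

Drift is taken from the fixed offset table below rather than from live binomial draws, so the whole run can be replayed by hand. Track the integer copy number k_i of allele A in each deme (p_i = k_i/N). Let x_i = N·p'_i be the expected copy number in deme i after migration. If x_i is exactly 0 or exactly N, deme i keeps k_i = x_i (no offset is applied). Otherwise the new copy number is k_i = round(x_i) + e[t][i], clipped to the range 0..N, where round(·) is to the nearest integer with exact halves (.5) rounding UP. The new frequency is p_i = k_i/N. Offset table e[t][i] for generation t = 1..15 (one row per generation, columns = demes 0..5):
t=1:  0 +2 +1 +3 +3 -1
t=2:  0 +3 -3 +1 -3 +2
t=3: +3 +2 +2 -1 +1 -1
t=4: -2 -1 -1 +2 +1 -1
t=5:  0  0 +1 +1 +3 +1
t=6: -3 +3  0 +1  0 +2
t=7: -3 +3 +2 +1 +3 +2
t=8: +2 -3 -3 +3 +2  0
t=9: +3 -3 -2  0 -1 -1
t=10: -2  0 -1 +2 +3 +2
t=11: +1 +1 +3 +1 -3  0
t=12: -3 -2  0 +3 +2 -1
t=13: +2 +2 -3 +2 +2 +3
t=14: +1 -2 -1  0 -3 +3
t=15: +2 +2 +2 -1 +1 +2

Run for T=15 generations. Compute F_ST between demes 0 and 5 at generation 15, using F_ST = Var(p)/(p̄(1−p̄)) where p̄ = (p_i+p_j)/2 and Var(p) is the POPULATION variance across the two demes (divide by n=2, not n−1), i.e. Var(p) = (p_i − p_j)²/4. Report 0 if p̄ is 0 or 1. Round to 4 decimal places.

t=0: k=[27 0 0 0 0 0]
t=1: x=[26.4600 0.5400 0.0000 0.0000 0.0000 0.0000] k=[26 3 0 0 0 0]
t=2: x=[25.5400 3.4000 0.0600 0.0000 0.0000 0.0000] k=[26 6 0 0 0 0]
t=3: x=[25.6000 6.2800 0.1200 0.0000 0.0000 0.0000] k=[27 8 2 0 0 0]
t=4: x=[26.6200 8.2600 2.0800 0.0400 0.0000 0.0000] k=[25 7 1 2 0 0]
t=5: x=[24.6400 7.2400 1.1400 1.9400 0.0400 0.0000] k=[25 7 2 3 3 0]
t=6: x=[24.6400 7.2600 2.1200 2.9800 2.9400 0.0600] k=[22 10 2 4 3 2]
t=7: x=[21.7600 10.0800 2.2000 3.9400 3.0000 2.0200] k=[19 13 4 5 6 4]
t=8: x=[18.8800 12.9400 4.2000 5.0000 5.9400 4.0400] k=[21 10 1 8 8 4]
t=9: x=[20.7800 10.0400 1.3200 7.8600 7.9200 4.0800] k=[24 7 0 8 7 3]
t=10: x=[23.6600 7.2000 0.3000 7.8200 6.9400 3.0800] k=[22 7 0 10 10 5]
t=11: x=[21.7000 7.1600 0.3400 9.8000 9.9000 5.1000] k=[23 8 3 11 7 5]
t=12: x=[22.7000 8.2000 3.2600 10.7600 7.0400 5.0400] k=[20 6 3 14 9 4]
t=13: x=[19.7200 6.2200 3.2800 13.6800 9.0000 4.1000] k=[22 8 0 16 11 7]
t=14: x=[21.7200 8.1200 0.4800 15.5800 11.0200 7.0800] k=[23 6 0 16 8 10]
t=15: x=[22.6600 6.2200 0.4400 15.5200 8.2000 9.9600] k=[25 8 2 15 9 12]

0.2687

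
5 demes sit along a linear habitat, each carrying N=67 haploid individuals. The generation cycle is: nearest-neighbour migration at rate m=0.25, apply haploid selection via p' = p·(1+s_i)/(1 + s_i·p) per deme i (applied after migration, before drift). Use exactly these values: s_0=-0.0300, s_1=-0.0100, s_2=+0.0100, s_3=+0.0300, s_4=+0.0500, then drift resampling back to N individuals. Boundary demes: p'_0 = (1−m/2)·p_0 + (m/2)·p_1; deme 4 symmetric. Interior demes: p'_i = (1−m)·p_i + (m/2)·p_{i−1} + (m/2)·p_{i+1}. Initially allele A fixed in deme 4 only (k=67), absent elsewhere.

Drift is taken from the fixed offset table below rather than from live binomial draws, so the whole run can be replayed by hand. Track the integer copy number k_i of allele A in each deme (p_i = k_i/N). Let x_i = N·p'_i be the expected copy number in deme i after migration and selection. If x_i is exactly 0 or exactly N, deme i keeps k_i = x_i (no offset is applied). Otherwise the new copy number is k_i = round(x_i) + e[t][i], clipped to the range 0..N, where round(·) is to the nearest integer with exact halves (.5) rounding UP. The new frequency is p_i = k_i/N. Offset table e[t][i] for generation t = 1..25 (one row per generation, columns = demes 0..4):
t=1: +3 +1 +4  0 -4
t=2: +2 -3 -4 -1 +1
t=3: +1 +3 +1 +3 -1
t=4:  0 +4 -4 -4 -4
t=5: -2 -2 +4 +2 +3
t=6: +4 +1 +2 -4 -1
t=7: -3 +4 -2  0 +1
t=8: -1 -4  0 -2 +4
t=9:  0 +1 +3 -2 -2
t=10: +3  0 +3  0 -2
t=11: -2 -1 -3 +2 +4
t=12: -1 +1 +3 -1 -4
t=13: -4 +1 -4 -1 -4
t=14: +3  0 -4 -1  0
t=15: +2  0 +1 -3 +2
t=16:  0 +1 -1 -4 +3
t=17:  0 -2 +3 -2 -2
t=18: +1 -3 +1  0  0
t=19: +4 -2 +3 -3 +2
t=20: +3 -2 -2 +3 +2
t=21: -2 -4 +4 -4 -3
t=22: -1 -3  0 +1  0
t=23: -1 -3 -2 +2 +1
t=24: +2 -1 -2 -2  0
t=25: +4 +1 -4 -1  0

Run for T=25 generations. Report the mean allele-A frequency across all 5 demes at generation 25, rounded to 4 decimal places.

t=0: k=[0 0 0 0 67]
t=1: x=[0.0000 0.0000 0.0000 8.5940 58.9760] k=[0 0 0 9 55]
t=2: x=[0.0000 0.0000 1.1361 13.9487 49.8793] k=[0 0 0 13 51]
t=3: x=[0.0000 0.0000 1.6409 16.4897 46.9423] k=[0 0 3 19 46]
t=4: x=[0.0000 0.3713 4.6680 20.7965 43.3765] k=[0 4 1 17 39]
t=5: x=[0.4851 3.0952 3.4070 18.1383 37.0599] k=[0 1 7 20 40]
t=6: x=[0.1213 1.6091 7.9444 21.3021 38.3031] k=[4 3 10 17 37]
t=7: x=[3.7653 3.9624 10.0849 19.0251 35.3158] k=[1 8 8 19 36]
t=8: x=[1.8203 7.0613 9.4555 20.1642 34.6917] k=[1 3 9 18 39]
t=9: x=[1.2132 3.4668 9.4555 19.9111 37.1844] k=[1 4 12 18 35]
t=10: x=[1.3346 4.5819 11.8467 19.7846 33.6922] k=[4 5 15 20 32]
t=11: x=[4.0087 6.0693 14.4877 21.3021 31.3123] k=[2 5 11 23 35]
t=12: x=[2.3062 5.3255 11.8467 23.4485 34.3171] k=[1 6 15 22 30]
t=13: x=[1.5774 6.4412 14.8648 22.5652 29.8050] k=[0 7 11 22 26]
t=14: x=[0.8491 6.5652 11.9725 21.5549 26.2750] k=[4 7 8 21 26]
t=15: x=[4.2521 6.6892 9.5814 20.4172 26.1486] k=[6 7 11 17 28]
t=16: x=[5.9576 7.3093 11.3435 18.0116 27.4116] k=[6 8 10 14 30]
t=17: x=[6.0795 7.9295 10.3367 15.8550 28.7982] k=[6 6 13 14 27]
t=18: x=[5.8357 6.8132 12.3499 15.8550 26.1486] k=[7 4 13 16 26]
t=19: x=[6.4454 5.4495 12.3499 17.2509 25.5162] k=[10 3 15 14 28]
t=20: x=[8.8876 5.3255 13.4818 16.2358 27.0329] k=[12 3 11 19 29]
t=21: x=[10.6004 5.0776 11.0918 19.6581 28.5463] k=[9 1 15 16 26]
t=22: x=[7.7879 3.7146 13.4818 17.5045 25.5162] k=[7 1 13 19 26]
t=23: x=[6.0795 3.2191 12.3499 19.5315 25.8957] k=[5 0 10 22 27]
t=24: x=[4.2521 1.8568 10.3367 21.5549 27.1592] k=[6 1 8 20 27]
t=25: x=[5.2263 2.4759 8.7001 19.7846 26.9067] k=[9 3 5 19 27]

0.1881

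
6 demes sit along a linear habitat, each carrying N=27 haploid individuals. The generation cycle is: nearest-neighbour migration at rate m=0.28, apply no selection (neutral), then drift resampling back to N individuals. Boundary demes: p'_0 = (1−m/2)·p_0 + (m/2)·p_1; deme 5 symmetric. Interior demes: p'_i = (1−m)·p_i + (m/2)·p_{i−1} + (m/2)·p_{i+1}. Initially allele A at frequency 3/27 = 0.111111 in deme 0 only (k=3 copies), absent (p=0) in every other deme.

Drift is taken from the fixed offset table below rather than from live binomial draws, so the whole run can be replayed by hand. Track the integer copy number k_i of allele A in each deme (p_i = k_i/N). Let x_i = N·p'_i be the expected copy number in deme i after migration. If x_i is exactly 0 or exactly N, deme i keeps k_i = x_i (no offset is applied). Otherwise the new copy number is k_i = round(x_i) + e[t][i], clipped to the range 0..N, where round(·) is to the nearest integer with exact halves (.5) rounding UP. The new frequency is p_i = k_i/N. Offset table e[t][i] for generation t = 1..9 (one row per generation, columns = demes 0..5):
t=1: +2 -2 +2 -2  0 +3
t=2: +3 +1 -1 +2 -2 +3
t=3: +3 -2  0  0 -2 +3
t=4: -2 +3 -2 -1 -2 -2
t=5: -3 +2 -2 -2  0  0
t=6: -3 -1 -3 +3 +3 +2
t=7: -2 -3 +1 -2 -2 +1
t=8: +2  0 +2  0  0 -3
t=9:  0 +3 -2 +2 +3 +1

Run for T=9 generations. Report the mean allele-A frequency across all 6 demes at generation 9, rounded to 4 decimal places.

t=0: k=[3 0 0 0 0 0]
t=1: x=[2.5800 0.4200 0.0000 0.0000 0.0000 0.0000] k=[5 0 0 0 0 0]
t=2: x=[4.3000 0.7000 0.0000 0.0000 0.0000 0.0000] k=[7 2 0 0 0 0]
t=3: x=[6.3000 2.4200 0.2800 0.0000 0.0000 0.0000] k=[9 0 0 0 0 0]
t=4: x=[7.7400 1.2600 0.0000 0.0000 0.0000 0.0000] k=[6 4 0 0 0 0]
t=5: x=[5.7200 3.7200 0.5600 0.0000 0.0000 0.0000] k=[3 6 0 0 0 0]
t=6: x=[3.4200 4.7400 0.8400 0.0000 0.0000 0.0000] k=[0 4 0 0 0 0]
t=7: x=[0.5600 2.8800 0.5600 0.0000 0.0000 0.0000] k=[0 0 2 0 0 0]
t=8: x=[0.0000 0.2800 1.4400 0.2800 0.0000 0.0000] k=[0 0 3 0 0 0]
t=9: x=[0.0000 0.4200 2.1600 0.4200 0.0000 0.0000] k=[0 3 0 2 0 0]

0.0309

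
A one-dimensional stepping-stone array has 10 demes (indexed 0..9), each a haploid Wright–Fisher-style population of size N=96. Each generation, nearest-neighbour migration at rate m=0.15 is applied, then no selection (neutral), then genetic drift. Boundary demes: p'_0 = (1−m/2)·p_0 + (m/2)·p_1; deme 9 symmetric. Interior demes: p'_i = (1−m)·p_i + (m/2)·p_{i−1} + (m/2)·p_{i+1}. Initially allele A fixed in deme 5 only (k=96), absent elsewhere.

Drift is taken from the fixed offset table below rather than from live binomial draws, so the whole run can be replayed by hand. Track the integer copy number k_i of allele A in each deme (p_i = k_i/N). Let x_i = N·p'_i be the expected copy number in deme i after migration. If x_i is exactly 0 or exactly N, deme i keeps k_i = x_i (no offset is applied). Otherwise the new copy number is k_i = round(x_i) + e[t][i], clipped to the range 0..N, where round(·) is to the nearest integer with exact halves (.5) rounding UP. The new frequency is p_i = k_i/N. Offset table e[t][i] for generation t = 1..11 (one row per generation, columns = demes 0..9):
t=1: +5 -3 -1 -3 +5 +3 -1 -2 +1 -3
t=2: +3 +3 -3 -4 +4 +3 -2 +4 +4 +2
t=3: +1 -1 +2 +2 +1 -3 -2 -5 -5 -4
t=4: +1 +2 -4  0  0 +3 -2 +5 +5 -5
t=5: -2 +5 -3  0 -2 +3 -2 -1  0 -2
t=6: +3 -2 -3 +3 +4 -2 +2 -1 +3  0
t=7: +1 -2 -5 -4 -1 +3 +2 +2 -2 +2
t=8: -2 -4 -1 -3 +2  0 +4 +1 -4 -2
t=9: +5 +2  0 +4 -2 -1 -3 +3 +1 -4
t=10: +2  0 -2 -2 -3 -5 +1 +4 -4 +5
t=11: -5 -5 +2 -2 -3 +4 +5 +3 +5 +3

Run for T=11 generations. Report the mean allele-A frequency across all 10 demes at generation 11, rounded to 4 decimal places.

0.1417

t=0: k=[0 0 0 0 0 96 0 0 0 0]
t=1: x=[0.0000 0.0000 0.0000 0.0000 7.2000 81.6000 7.2000 0.0000 0.0000 0.0000] k=[0 0 0 0 12 85 6 0 0 0]
t=2: x=[0.0000 0.0000 0.0000 0.9000 16.5750 73.6000 11.4750 0.4500 0.0000 0.0000] k=[0 0 0 0 21 77 9 4 0 0]
t=3: x=[0.0000 0.0000 0.0000 1.5750 23.6250 67.7000 13.7250 4.0750 0.3000 0.0000] k=[0 0 0 4 25 65 12 0 0 0]
t=4: x=[0.0000 0.0000 0.3000 5.2750 26.4250 58.0250 15.0750 0.9000 0.0000 0.0000] k=[0 0 0 5 26 61 13 6 0 0]
t=5: x=[0.0000 0.0000 0.3750 6.2000 27.0500 54.7750 16.0750 6.0750 0.4500 0.0000] k=[0 0 0 6 25 58 14 5 0 0]
t=6: x=[0.0000 0.0000 0.4500 6.9750 26.0500 52.2250 16.6250 5.3000 0.3750 0.0000] k=[0 0 0 10 30 50 19 4 3 0]
t=7: x=[0.0000 0.0000 0.7500 10.7500 30.0000 46.1750 20.2000 5.0500 2.8500 0.2250] k=[0 0 0 7 29 49 22 7 1 2]
t=8: x=[0.0000 0.0000 0.5250 8.1250 28.8500 45.4750 22.9000 7.6750 1.5250 1.9250] k=[0 0 0 5 31 45 27 9 0 0]
t=9: x=[0.0000 0.0000 0.3750 6.5750 30.1000 42.6000 27.0000 9.6750 0.6750 0.0000] k=[0 0 0 11 28 42 24 13 2 0]
t=10: x=[0.0000 0.0000 0.8250 11.4500 27.7750 39.6000 24.5250 13.0000 2.6750 0.1500] k=[0 0 0 9 25 35 26 17 0 5]
t=11: x=[0.0000 0.0000 0.6750 9.5250 24.5500 33.5750 26.0000 16.4000 1.6500 4.6250] k=[0 0 3 8 22 38 31 19 7 8]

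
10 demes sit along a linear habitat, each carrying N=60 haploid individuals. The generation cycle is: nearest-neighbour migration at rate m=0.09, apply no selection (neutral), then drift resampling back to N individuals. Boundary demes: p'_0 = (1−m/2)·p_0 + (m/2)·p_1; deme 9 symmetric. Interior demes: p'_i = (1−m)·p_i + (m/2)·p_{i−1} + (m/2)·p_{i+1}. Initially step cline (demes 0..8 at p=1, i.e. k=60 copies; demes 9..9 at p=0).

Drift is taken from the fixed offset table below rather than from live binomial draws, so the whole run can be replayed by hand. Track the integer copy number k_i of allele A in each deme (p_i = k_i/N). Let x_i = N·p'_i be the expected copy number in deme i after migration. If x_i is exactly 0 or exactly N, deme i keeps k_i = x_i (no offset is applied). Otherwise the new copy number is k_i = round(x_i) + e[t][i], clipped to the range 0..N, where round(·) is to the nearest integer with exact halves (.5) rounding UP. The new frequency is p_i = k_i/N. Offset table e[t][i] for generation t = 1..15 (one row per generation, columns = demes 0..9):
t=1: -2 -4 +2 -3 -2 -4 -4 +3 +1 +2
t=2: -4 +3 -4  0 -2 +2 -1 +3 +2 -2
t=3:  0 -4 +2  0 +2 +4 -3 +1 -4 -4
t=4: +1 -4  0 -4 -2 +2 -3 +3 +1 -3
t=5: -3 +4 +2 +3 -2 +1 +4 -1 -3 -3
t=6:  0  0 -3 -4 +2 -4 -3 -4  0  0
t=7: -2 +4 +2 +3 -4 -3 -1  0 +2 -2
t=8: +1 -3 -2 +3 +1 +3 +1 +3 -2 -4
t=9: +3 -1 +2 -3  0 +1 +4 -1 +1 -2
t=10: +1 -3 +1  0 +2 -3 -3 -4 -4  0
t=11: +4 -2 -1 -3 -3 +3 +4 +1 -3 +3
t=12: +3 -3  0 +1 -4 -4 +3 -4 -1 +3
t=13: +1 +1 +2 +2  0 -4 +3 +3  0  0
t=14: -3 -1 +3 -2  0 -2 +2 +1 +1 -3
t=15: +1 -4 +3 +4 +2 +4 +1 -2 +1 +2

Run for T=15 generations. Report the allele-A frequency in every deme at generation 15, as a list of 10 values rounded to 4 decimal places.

[1.0000, 1.0000, 1.0000, 1.0000, 1.0000, 1.0000, 1.0000, 0.8333, 0.5667, 0.2333]

t=0: k=[60 60 60 60 60 60 60 60 60 0]
t=1: x=[60.0000 60.0000 60.0000 60.0000 60.0000 60.0000 60.0000 60.0000 57.3000 2.7000] k=[60 60 60 60 60 60 60 60 58 5]
t=2: x=[60.0000 60.0000 60.0000 60.0000 60.0000 60.0000 60.0000 59.9100 55.7050 7.3850] k=[60 60 60 60 60 60 60 60 58 5]
t=3: x=[60.0000 60.0000 60.0000 60.0000 60.0000 60.0000 60.0000 59.9100 55.7050 7.3850] k=[60 60 60 60 60 60 60 60 52 3]
t=4: x=[60.0000 60.0000 60.0000 60.0000 60.0000 60.0000 60.0000 59.6400 50.1550 5.2050] k=[60 60 60 60 60 60 60 60 51 2]
t=5: x=[60.0000 60.0000 60.0000 60.0000 60.0000 60.0000 60.0000 59.5950 49.2000 4.2050] k=[60 60 60 60 60 60 60 59 46 1]
t=6: x=[60.0000 60.0000 60.0000 60.0000 60.0000 60.0000 59.9550 58.4600 44.5600 3.0250] k=[60 60 60 60 60 60 57 54 45 3]
t=7: x=[60.0000 60.0000 60.0000 60.0000 60.0000 59.8650 57.0000 53.7300 43.5150 4.8900] k=[60 60 60 60 60 57 56 54 46 3]
t=8: x=[60.0000 60.0000 60.0000 60.0000 59.8650 57.0900 55.9550 53.7300 44.4250 4.9350] k=[60 60 60 60 60 60 57 57 42 1]
t=9: x=[60.0000 60.0000 60.0000 60.0000 60.0000 59.8650 57.1350 56.3250 40.8300 2.8450] k=[60 60 60 60 60 60 60 55 42 1]
t=10: x=[60.0000 60.0000 60.0000 60.0000 60.0000 60.0000 59.7750 54.6400 40.7400 2.8450] k=[60 60 60 60 60 60 57 51 37 3]
t=11: x=[60.0000 60.0000 60.0000 60.0000 60.0000 59.8650 56.8650 50.6400 36.1000 4.5300] k=[60 60 60 60 60 60 60 52 33 8]
t=12: x=[60.0000 60.0000 60.0000 60.0000 60.0000 60.0000 59.6400 51.5050 32.7300 9.1250] k=[60 60 60 60 60 60 60 48 32 12]
t=13: x=[60.0000 60.0000 60.0000 60.0000 60.0000 60.0000 59.4600 47.8200 31.8200 12.9000] k=[60 60 60 60 60 60 60 51 32 13]
t=14: x=[60.0000 60.0000 60.0000 60.0000 60.0000 60.0000 59.5950 50.5500 32.0000 13.8550] k=[60 60 60 60 60 60 60 52 33 11]
t=15: x=[60.0000 60.0000 60.0000 60.0000 60.0000 60.0000 59.6400 51.5050 32.8650 11.9900] k=[60 60 60 60 60 60 60 50 34 14]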